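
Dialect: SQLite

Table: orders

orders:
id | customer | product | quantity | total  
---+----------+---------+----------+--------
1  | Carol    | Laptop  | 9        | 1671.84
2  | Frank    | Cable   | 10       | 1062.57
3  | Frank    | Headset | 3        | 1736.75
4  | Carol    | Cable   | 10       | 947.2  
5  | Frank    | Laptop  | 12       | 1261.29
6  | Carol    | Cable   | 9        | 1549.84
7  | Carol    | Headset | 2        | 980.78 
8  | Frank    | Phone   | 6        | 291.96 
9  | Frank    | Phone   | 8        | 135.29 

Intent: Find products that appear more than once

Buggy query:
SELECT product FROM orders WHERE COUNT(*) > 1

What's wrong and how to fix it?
Bug: WHERE can't reference COUNT(*); aggregates are computed after WHERE

Fix: GROUP BY product, then filter groups with HAVING COUNT(*) > 1

Corrected query:
SELECT product FROM orders GROUP BY product HAVING COUNT(*) > 1

Result:
product
-------
Cable  
Headset
Laptop 
Phone  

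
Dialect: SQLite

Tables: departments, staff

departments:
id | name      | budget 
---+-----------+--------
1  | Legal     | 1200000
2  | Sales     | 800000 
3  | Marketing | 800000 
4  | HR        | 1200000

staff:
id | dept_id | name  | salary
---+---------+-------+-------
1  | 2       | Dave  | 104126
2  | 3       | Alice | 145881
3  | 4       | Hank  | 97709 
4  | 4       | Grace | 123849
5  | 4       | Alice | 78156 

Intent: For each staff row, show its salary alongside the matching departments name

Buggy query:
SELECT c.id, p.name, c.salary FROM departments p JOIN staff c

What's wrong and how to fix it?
Bug: Missing join condition: each staff row is matched to all departments rows instead of just its own

Fix: Add ON c.dept_id = p.id to the JOIN

Corrected query:
SELECT c.id, p.name, c.salary FROM departments p JOIN staff c ON c.dept_id = p.id

Result:
id | name      | salary
---+-----------+-------
1  | Sales     | 104126
2  | Marketing | 145881
3  | HR        | 97709 
4  | HR        | 123849
5  | HR        | 78156 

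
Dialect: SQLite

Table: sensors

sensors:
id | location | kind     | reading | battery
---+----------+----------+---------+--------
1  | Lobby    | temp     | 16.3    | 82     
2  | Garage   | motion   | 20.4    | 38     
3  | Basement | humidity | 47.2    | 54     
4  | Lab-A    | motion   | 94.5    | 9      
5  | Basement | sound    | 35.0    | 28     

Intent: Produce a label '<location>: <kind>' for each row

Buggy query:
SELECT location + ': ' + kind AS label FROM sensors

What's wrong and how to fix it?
Bug: SQLite uses || for string concatenation; + coerces text to numbers (yielding 0)

Fix: Use the || operator for string concatenation

Corrected query:
SELECT location || ': ' || kind AS label FROM sensors

Result:
label             
------------------
Lobby: temp       
Garage: motion    
Basement: humidity
Lab-A: motion     
Basement: sound   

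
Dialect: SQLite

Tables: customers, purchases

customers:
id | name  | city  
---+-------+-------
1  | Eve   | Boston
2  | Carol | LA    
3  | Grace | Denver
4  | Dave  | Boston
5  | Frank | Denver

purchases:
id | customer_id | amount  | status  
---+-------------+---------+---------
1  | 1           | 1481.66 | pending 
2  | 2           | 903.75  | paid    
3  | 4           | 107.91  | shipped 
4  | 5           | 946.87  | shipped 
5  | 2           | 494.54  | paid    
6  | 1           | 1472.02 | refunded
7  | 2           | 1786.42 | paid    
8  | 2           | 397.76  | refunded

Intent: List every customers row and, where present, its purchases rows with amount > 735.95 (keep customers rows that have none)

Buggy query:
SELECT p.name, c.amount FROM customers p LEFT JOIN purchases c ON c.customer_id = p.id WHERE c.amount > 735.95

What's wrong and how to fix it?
Bug: Filtering c.amount in WHERE discards the NULL rows produced by LEFT JOIN, turning it into an inner join

Fix: Put 'c.amount > 735.95' in the JOIN's ON clause instead of WHERE

Corrected query:
SELECT p.name, c.amount FROM customers p LEFT JOIN purchases c ON c.customer_id = p.id AND c.amount > 735.95

Result:
name  | amount 
------+--------
Eve   | 1472.02
Eve   | 1481.66
Carol | 903.75 
Carol | 1786.42
Grace | NULL   
Dave  | NULL   
Frank | 946.87 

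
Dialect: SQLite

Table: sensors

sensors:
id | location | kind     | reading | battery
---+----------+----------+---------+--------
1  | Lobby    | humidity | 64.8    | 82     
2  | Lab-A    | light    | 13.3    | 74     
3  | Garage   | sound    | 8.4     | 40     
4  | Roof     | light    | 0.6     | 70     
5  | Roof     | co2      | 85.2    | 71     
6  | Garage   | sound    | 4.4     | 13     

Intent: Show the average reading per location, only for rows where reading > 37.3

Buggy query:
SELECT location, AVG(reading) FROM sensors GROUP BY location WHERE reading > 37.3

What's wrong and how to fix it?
Bug: Row-level WHERE must come before GROUP BY in the clause order

Fix: Place WHERE between FROM and GROUP BY

Corrected query:
SELECT location, AVG(reading) FROM sensors WHERE reading > 37.3 GROUP BY location

Result:
location | AVG(reading)
---------+-------------
Lobby    | 64.8        
Roof     | 85.2        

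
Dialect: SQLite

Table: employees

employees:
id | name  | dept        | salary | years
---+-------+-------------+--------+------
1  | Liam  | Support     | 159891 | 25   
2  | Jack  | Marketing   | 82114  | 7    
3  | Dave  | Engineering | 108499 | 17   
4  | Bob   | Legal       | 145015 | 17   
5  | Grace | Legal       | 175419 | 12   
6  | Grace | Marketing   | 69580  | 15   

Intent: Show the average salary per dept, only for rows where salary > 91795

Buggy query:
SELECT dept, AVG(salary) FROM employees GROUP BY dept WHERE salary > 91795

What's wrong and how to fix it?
Bug: Row-level WHERE must come before GROUP BY in the clause order

Fix: Place WHERE between FROM and GROUP BY

Corrected query:
SELECT dept, AVG(salary) FROM employees WHERE salary > 91795 GROUP BY dept

Result:
dept        | AVG(salary)
------------+------------
Engineering | 108499     
Legal       | 160217     
Support     | 159891     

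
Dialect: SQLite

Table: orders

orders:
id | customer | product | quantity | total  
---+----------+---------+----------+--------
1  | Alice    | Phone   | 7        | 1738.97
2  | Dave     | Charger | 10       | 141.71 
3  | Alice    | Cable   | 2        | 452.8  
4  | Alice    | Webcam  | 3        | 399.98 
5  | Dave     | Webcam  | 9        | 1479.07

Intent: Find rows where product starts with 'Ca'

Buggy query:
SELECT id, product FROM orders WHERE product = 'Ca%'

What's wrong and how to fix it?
Bug: Wildcards only work with LIKE; '=' treats '%' as a literal character

Fix: Replace '=' with LIKE so 'Ca%' is treated as a pattern

Corrected query:
SELECT id, product FROM orders WHERE product LIKE 'Ca%'

Result:
id | product
---+--------
3  | Cable  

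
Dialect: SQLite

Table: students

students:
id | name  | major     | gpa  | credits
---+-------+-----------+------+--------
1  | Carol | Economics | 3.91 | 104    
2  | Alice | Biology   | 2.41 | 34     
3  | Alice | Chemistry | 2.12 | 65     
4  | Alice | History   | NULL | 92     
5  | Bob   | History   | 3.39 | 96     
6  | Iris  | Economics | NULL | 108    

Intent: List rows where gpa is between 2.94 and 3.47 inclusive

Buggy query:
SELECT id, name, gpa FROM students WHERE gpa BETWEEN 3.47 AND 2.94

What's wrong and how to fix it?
Bug: BETWEEN expects the lower bound first; with 3.47 AND 2.94 the range is empty

Fix: Swap the bounds so the smaller value comes first

Corrected query:
SELECT id, name, gpa FROM students WHERE gpa BETWEEN 2.94 AND 3.47

Result:
id | name | gpa 
---+------+-----
5  | Bob  | 3.39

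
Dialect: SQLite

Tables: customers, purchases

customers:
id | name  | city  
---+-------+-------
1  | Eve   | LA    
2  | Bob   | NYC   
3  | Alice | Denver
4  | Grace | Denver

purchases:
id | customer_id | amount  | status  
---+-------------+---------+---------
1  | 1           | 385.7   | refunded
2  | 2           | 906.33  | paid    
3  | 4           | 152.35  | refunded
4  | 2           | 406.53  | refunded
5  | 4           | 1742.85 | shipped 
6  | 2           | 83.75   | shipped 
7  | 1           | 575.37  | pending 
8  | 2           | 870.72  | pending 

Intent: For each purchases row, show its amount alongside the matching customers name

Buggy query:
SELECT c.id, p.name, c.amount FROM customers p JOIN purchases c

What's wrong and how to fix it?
Bug: JOIN with no ON clause produces a cartesian product; every purchases row pairs with every customers row

Fix: Add ON c.customer_id = p.id to the JOIN

Corrected query:
SELECT c.id, p.name, c.amount FROM customers p JOIN purchases c ON c.customer_id = p.id

Result:
id | name  | amount 
---+-------+--------
1  | Eve   | 385.7  
2  | Bob   | 906.33 
3  | Grace | 152.35 
4  | Bob   | 406.53 
5  | Grace | 1742.85
6  | Bob   | 83.75  
7  | Eve   | 575.37 
8  | Bob   | 870.72 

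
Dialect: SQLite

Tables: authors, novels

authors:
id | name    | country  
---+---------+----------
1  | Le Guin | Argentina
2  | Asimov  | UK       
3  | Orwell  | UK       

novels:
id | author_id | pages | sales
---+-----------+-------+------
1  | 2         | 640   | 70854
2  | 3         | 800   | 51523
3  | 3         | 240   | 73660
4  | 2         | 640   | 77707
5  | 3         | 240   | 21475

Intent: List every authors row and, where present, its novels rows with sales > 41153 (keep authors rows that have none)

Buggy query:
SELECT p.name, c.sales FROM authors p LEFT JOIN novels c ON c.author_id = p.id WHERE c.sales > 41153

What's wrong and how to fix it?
Bug: A WHERE condition on the right-hand table after LEFT JOIN drops unmatched parents

Fix: Put 'c.sales > 41153' in the JOIN's ON clause instead of WHERE

Corrected query:
SELECT p.name, c.sales FROM authors p LEFT JOIN novels c ON c.author_id = p.id AND c.sales > 41153

Result:
name    | sales
--------+------
Le Guin | NULL 
Asimov  | 70854
Asimov  | 77707
Orwell  | 51523
Orwell  | 73660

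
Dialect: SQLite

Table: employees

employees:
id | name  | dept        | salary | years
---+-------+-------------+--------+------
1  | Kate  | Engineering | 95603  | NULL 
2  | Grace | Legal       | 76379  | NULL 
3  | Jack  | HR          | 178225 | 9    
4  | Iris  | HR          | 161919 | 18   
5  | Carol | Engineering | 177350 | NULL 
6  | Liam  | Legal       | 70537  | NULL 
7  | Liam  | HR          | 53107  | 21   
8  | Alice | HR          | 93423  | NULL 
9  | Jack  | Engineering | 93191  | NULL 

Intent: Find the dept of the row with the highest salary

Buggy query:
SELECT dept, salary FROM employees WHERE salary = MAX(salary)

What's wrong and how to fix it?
Bug: MAX(salary) is an aggregate and cannot be used directly in WHERE

Fix: Wrap MAX in a scalar subquery so WHERE compares against a single value

Corrected query:
SELECT dept, salary FROM employees WHERE salary = (SELECT MAX(salary) FROM employees)

Result:
dept | salary
-----+-------
HR   | 178225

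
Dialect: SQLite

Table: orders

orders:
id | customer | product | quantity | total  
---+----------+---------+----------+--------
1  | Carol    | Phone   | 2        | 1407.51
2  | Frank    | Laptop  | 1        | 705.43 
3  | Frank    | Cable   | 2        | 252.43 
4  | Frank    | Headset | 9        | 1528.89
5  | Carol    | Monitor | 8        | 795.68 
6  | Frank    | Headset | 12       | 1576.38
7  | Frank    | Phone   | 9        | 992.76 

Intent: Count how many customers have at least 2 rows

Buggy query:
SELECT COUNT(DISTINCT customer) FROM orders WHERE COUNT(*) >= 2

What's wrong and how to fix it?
Bug: COUNT(*) cannot appear in WHERE; the per-group count doesn't exist yet

Fix: Use a subquery that GROUPs and filters with HAVING, then count its rows

Corrected query:
SELECT COUNT(*) FROM (SELECT customer FROM orders GROUP BY customer HAVING COUNT(*) >= 2)

Result:
COUNT(*)
--------
2       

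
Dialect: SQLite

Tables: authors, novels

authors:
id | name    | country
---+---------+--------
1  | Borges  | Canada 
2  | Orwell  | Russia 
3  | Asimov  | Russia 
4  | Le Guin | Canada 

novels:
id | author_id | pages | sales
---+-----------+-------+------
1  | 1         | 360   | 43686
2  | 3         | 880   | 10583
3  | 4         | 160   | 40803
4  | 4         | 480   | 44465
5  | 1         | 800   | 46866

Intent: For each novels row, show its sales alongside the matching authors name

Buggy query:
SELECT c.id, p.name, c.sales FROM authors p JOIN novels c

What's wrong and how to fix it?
Bug: Missing join condition: each novels row is matched to all authors rows instead of just its own

Fix: Add ON c.author_id = p.id to the JOIN

Corrected query:
SELECT c.id, p.name, c.sales FROM authors p JOIN novels c ON c.author_id = p.id

Result:
id | name    | sales
---+---------+------
1  | Borges  | 43686
2  | Asimov  | 10583
3  | Le Guin | 40803
4  | Le Guin | 44465
5  | Borges  | 46866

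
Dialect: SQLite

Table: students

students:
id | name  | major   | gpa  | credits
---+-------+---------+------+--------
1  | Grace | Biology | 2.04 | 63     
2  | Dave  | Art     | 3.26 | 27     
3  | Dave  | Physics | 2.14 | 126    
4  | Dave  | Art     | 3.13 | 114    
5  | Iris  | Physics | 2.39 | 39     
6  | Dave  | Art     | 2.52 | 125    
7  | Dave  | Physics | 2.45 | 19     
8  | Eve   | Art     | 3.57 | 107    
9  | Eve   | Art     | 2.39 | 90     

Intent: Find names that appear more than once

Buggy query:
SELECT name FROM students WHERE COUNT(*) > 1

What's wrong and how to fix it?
Bug: COUNT(*) is an aggregate and cannot be used in WHERE

Fix: GROUP BY name, then filter groups with HAVING COUNT(*) > 1

Corrected query:
SELECT name FROM students GROUP BY name HAVING COUNT(*) > 1

Result:
name
----
Dave
Eve 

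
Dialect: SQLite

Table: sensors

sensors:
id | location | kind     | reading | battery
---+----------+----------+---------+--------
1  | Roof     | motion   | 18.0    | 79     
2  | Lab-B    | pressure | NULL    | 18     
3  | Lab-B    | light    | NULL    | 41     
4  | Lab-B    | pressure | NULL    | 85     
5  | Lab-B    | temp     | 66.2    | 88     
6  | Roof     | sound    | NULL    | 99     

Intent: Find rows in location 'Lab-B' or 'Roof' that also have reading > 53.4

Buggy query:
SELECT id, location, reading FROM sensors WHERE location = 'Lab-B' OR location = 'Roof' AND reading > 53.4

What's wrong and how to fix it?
Bug: AND binds tighter than OR, so this parses as location = 'Lab-B' OR (location = 'Roof' AND reading > 53.4)

Fix: Add parentheses around the OR so the AND applies to both alternatives

Corrected query:
SELECT id, location, reading FROM sensors WHERE (location = 'Lab-B' OR location = 'Roof') AND reading > 53.4

Result:
id | location | reading
---+----------+--------
5  | Lab-B    | 66.2   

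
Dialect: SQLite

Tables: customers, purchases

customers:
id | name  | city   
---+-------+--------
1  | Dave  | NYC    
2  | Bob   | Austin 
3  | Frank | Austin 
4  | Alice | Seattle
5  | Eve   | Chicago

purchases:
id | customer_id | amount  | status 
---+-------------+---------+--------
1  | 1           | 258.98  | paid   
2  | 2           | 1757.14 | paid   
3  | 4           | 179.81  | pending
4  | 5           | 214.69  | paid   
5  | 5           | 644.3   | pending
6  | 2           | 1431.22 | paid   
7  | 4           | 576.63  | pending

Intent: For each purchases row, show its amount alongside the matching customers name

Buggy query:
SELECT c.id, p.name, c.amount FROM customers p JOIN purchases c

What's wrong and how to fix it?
Bug: Missing join condition: each purchases row is matched to all customers rows instead of just its own

Fix: Specify the join condition linking the foreign key to the parent id

Corrected query:
SELECT c.id, p.name, c.amount FROM customers p JOIN purchases c ON c.customer_id = p.id

Result:
id | name  | amount 
---+-------+--------
1  | Dave  | 258.98 
2  | Bob   | 1757.14
3  | Alice | 179.81 
4  | Eve   | 214.69 
5  | Eve   | 644.3  
6  | Bob   | 1431.22
7  | Alice | 576.63 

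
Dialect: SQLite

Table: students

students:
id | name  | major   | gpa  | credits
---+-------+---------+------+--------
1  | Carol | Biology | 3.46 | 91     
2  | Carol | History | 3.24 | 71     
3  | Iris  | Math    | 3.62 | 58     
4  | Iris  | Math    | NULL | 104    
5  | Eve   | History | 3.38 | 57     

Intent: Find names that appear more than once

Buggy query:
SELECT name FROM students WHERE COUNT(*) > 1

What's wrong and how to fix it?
Bug: COUNT(*) is an aggregate and cannot be used in WHERE

Fix: Group first, then use HAVING for the count condition

Corrected query:
SELECT name FROM students GROUP BY name HAVING COUNT(*) > 1

Result:
name 
-----
Carol
Iris 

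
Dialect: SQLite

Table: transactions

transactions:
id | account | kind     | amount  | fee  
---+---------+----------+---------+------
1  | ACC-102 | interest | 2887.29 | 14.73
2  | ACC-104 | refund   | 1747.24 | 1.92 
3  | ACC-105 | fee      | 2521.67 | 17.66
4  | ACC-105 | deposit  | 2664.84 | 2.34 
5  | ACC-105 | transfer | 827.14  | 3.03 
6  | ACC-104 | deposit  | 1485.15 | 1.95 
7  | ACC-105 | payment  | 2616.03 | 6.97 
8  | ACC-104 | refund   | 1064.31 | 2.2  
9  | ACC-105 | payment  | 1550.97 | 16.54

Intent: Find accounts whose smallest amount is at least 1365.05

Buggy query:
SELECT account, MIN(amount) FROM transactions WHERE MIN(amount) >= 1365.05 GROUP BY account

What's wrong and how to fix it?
Bug: Aggregates like MIN are computed per group after WHERE runs

Fix: Use HAVING for the per-group MIN condition

Corrected query:
SELECT account, MIN(amount) FROM transactions GROUP BY account HAVING MIN(amount) >= 1365.05

Result:
account | MIN(amount)
--------+------------
ACC-102 | 2887.29    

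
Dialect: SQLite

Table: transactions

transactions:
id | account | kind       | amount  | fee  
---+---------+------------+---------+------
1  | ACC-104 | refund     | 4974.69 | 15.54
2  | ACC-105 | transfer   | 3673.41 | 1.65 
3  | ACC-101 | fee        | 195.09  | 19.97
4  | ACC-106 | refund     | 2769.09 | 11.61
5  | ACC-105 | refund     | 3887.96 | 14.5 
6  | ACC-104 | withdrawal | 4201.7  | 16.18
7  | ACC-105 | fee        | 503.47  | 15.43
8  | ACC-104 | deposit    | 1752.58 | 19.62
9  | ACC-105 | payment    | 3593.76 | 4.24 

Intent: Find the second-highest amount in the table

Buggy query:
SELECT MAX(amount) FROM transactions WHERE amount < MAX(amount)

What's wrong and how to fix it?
Bug: MAX(amount) on the right of the comparison is an aggregate-in-WHERE error

Fix: Put the inner MAX in a scalar subquery

Corrected query:
SELECT MAX(amount) FROM transactions WHERE amount < (SELECT MAX(amount) FROM transactions)

Result:
MAX(amount)
-----------
4201.7     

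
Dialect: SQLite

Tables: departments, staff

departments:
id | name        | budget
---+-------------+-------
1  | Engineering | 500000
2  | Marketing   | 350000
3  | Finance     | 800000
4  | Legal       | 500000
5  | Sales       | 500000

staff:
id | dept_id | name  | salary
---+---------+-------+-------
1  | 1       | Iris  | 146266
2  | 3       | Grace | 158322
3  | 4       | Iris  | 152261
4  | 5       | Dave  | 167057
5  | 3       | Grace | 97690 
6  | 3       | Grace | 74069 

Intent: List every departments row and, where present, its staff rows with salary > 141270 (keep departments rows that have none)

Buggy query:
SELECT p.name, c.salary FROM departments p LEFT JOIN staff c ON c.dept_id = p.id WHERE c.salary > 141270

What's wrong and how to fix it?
Bug: Filtering c.salary in WHERE discards the NULL rows produced by LEFT JOIN, turning it into an inner join

Fix: Put 'c.salary > 141270' in the JOIN's ON clause instead of WHERE

Corrected query:
SELECT p.name, c.salary FROM departments p LEFT JOIN staff c ON c.dept_id = p.id AND c.salary > 141270

Result:
name        | salary
------------+-------
Engineering | 146266
Marketing   | NULL  
Finance     | 158322
Legal       | 152261
Sales       | 167057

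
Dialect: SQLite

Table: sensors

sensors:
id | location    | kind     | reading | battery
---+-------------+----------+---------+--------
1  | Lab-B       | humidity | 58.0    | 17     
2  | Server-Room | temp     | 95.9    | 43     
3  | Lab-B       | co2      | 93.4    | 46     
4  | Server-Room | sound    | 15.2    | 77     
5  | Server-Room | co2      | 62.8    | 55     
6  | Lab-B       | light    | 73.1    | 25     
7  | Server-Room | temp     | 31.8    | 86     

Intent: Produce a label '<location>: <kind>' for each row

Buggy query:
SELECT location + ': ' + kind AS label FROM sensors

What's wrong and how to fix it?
Bug: '+' is numeric addition; on text columns SQLite converts them to 0 instead of concatenating

Fix: Use the || operator for string concatenation

Corrected query:
SELECT location || ': ' || kind AS label FROM sensors

Result:
label             
------------------
Lab-B: humidity   
Server-Room: temp 
Lab-B: co2        
Server-Room: sound
Server-Room: co2  
Lab-B: light      
Server-Room: temp 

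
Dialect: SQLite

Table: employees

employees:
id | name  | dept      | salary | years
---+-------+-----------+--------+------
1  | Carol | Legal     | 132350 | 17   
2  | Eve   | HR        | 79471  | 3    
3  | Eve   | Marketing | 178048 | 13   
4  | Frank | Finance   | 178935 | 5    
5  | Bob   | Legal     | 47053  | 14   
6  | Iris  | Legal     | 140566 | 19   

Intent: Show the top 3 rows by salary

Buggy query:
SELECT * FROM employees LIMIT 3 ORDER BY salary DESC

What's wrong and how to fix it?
Bug: ORDER BY cannot follow LIMIT; LIMIT is the final clause

Fix: Sort with ORDER BY, then apply LIMIT

Corrected query:
SELECT * FROM employees ORDER BY salary DESC LIMIT 3

Result:
id | name  | dept      | salary | years
---+-------+-----------+--------+------
4  | Frank | Finance   | 178935 | 5    
3  | Eve   | Marketing | 178048 | 13   
6  | Iris  | Legal     | 140566 | 19   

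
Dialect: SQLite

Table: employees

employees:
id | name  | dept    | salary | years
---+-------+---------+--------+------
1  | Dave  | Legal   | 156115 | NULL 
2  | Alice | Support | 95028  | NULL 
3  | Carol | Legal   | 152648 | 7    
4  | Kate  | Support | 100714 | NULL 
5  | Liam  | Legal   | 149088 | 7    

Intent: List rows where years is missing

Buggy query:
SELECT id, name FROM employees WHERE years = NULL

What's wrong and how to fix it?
Bug: '= NULL' is always unknown in SQL three-valued logic, so no rows match

Fix: Use IS NULL to test for NULL

Corrected query:
SELECT id, name FROM employees WHERE years IS NULL

Result:
id | name 
---+------
1  | Dave 
2  | Alice
4  | Kate 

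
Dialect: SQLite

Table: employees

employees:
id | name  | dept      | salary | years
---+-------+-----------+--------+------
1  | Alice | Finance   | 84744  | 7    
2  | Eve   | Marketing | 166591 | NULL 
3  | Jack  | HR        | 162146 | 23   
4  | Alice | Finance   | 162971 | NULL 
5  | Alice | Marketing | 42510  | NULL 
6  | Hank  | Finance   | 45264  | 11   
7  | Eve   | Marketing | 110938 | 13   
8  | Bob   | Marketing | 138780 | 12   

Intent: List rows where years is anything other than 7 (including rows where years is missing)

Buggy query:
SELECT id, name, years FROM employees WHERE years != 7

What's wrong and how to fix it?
Bug: 'years != 7' is unknown when years is NULL, so NULL rows are silently excluded

Fix: Handle NULL separately with IS NULL alongside the inequality

Corrected query:
SELECT id, name, years FROM employees WHERE years != 7 OR years IS NULL

Result:
id | name  | years
---+-------+------
2  | Eve   | NULL 
3  | Jack  | 23   
4  | Alice | NULL 
5  | Alice | NULL 
6  | Hank  | 11   
7  | Eve   | 13   
8  | Bob   | 12   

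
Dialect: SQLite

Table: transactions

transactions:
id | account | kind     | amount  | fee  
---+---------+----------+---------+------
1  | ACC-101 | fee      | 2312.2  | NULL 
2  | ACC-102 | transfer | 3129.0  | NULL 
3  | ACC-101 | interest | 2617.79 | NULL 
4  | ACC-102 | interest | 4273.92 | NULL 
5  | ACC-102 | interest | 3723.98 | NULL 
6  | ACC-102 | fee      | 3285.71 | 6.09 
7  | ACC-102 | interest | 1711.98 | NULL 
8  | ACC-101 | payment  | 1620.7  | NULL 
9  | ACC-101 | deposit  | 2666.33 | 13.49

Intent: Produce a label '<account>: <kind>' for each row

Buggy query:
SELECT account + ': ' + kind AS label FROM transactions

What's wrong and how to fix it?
Bug: '+' is numeric addition; on text columns SQLite converts them to 0 instead of concatenating

Fix: Replace + with || to concatenate text

Corrected query:
SELECT account || ': ' || kind AS label FROM transactions

Result:
label            
-----------------
ACC-101: fee     
ACC-102: transfer
ACC-101: interest
ACC-102: interest
ACC-102: interest
ACC-102: fee     
ACC-102: interest
ACC-101: payment 
ACC-101: deposit 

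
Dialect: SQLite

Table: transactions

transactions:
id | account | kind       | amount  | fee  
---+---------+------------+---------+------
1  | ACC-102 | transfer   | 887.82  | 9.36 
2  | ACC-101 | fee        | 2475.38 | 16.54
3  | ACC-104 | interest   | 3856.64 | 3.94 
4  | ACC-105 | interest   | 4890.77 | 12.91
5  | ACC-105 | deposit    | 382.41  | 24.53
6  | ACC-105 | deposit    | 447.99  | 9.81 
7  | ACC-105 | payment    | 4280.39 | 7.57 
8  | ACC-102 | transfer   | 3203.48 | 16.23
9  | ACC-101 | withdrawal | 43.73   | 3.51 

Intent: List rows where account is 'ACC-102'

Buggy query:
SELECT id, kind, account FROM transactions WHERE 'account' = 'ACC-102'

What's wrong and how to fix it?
Bug: 'account' in single quotes is a string literal, not the column; the comparison is literal-vs-literal and never true

Fix: Remove the quotes around the column name (or use double quotes for an identifier)

Corrected query:
SELECT id, kind, account FROM transactions WHERE account = 'ACC-102'

Result:
id | kind     | account
---+----------+--------
1  | transfer | ACC-102
8  | transfer | ACC-102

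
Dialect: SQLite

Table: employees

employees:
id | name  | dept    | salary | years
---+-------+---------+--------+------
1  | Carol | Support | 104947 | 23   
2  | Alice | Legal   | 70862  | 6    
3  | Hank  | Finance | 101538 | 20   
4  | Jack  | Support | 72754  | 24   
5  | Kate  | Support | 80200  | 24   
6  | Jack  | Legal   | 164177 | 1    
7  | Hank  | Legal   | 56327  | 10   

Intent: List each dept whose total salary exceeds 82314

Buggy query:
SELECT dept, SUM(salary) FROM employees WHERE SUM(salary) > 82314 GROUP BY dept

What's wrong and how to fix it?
Bug: WHERE runs before GROUP BY, so aggregates aren't available there

Fix: Use HAVING (which filters groups after aggregation) instead of WHERE

Corrected query:
SELECT dept, SUM(salary) FROM employees GROUP BY dept HAVING SUM(salary) > 82314

Result:
dept    | SUM(salary)
--------+------------
Finance | 101538     
Legal   | 291366     
Support | 257901     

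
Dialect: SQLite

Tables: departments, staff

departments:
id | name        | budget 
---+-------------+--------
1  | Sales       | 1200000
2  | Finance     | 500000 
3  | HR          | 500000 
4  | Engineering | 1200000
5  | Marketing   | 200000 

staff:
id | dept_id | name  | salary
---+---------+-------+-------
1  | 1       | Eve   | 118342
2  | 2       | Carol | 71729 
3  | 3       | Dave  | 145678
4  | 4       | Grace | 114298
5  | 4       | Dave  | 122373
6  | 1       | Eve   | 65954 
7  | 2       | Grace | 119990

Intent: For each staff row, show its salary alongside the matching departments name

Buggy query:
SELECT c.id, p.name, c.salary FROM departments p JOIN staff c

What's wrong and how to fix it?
Bug: JOIN with no ON clause produces a cartesian product; every staff row pairs with every departments row

Fix: Specify the join condition linking the foreign key to the parent id

Corrected query:
SELECT c.id, p.name, c.salary FROM departments p JOIN staff c ON c.dept_id = p.id

Result:
id | name        | salary
---+-------------+-------
1  | Sales       | 118342
2  | Finance     | 71729 
3  | HR          | 145678
4  | Engineering | 114298
5  | Engineering | 122373
6  | Sales       | 65954 
7  | Finance     | 119990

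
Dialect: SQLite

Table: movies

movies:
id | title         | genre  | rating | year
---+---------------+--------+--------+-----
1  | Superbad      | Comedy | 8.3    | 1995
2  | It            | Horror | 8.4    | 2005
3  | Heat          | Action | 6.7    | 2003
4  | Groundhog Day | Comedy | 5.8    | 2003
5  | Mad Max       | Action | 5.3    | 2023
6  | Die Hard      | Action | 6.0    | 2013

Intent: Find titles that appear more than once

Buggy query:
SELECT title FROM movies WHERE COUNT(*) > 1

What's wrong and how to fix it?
Bug: COUNT(*) is an aggregate and cannot be used in WHERE

Fix: Group first, then use HAVING for the count condition

Corrected query:
SELECT title FROM movies GROUP BY title HAVING COUNT(*) > 1

Result:
(no rows)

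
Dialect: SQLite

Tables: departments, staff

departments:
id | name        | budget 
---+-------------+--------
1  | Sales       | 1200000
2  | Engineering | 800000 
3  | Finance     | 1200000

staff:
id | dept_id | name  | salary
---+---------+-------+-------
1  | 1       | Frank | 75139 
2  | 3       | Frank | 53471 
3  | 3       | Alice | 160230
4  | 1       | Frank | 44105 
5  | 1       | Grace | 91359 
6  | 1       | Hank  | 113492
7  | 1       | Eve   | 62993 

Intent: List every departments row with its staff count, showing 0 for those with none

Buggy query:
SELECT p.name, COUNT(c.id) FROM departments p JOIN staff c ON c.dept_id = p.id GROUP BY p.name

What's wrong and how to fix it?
Bug: An inner join excludes parents with zero children

Fix: Use LEFT JOIN so parents without children still appear (COUNT(c.id) gives 0)

Corrected query:
SELECT p.name, COUNT(c.id) FROM departments p LEFT JOIN staff c ON c.dept_id = p.id GROUP BY p.name

Result:
name        | COUNT(c.id)
------------+------------
Engineering | 0          
Finance     | 2          
Sales       | 5          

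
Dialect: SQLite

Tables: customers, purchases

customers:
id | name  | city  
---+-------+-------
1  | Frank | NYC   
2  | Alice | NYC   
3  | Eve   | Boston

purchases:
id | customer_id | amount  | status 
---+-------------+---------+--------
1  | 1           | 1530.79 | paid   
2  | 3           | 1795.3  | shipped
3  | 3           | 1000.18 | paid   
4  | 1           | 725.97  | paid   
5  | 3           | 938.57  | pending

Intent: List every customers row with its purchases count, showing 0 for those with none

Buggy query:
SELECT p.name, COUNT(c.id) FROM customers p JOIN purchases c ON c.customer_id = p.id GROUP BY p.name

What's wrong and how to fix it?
Bug: An inner join excludes parents with zero children

Fix: Switch to LEFT JOIN to retain unmatched parent rows

Corrected query:
SELECT p.name, COUNT(c.id) FROM customers p LEFT JOIN purchases c ON c.customer_id = p.id GROUP BY p.name

Result:
name  | COUNT(c.id)
------+------------
Alice | 0          
Eve   | 3          
Frank | 2          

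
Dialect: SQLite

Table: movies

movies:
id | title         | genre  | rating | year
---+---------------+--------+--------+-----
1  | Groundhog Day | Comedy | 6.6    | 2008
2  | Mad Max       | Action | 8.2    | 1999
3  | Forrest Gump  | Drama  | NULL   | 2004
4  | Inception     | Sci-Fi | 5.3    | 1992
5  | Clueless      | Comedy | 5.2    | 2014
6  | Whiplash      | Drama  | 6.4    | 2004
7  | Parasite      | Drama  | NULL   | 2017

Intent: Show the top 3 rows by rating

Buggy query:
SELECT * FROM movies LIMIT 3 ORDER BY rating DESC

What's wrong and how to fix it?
Bug: ORDER BY cannot follow LIMIT; LIMIT is the final clause

Fix: Swap the clauses: ORDER BY first, then LIMIT

Corrected query:
SELECT * FROM movies ORDER BY rating DESC LIMIT 3

Result:
id | title         | genre  | rating | year
---+---------------+--------+--------+-----
2  | Mad Max       | Action | 8.2    | 1999
1  | Groundhog Day | Comedy | 6.6    | 2008
6  | Whiplash      | Drama  | 6.4    | 2004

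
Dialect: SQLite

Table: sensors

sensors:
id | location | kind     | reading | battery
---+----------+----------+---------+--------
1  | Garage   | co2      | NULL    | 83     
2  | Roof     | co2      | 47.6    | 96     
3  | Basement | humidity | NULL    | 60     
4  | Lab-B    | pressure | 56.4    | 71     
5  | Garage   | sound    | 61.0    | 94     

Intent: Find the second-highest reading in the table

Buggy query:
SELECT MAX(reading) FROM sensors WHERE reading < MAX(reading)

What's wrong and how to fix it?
Bug: The inner MAX is an aggregate inside WHERE, which is not allowed

Fix: Put the inner MAX in a scalar subquery

Corrected query:
SELECT MAX(reading) FROM sensors WHERE reading < (SELECT MAX(reading) FROM sensors)

Result:
MAX(reading)
------------
56.4        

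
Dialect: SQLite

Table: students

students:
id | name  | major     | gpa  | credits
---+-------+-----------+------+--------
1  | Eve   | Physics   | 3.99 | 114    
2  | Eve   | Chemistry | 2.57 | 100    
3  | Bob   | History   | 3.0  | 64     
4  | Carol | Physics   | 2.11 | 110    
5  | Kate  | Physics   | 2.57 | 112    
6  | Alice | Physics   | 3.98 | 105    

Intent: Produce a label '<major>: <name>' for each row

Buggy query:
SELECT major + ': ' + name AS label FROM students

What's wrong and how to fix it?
Bug: '+' is numeric addition; on text columns SQLite converts them to 0 instead of concatenating

Fix: Use the || operator for string concatenation

Corrected query:
SELECT major || ': ' || name AS label FROM students

Result:
label         
--------------
Physics: Eve  
Chemistry: Eve
History: Bob  
Physics: Carol
Physics: Kate 
Physics: Alice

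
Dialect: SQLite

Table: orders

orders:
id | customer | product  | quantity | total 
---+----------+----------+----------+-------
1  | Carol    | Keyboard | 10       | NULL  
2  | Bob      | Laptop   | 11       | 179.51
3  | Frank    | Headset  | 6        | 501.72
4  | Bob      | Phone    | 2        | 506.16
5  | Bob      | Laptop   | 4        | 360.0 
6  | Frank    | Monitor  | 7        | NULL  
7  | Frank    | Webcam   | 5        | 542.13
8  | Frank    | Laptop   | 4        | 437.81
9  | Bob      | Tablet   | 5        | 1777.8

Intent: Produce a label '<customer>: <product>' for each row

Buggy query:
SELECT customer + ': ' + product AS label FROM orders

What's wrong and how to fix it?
Bug: '+' is numeric addition; on text columns SQLite converts them to 0 instead of concatenating

Fix: Use the || operator for string concatenation

Corrected query:
SELECT customer || ': ' || product AS label FROM orders

Result:
label          
---------------
Carol: Keyboard
Bob: Laptop    
Frank: Headset 
Bob: Phone     
Bob: Laptop    
Frank: Monitor 
Frank: Webcam  
Frank: Laptop  
Bob: Tablet    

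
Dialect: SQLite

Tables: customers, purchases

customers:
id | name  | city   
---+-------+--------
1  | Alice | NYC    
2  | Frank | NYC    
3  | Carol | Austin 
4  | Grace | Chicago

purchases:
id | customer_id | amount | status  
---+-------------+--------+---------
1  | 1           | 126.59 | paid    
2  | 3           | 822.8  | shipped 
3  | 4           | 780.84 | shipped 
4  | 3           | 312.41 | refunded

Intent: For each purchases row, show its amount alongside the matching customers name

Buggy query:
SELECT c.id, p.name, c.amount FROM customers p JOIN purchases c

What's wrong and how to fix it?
Bug: Missing join condition: each purchases row is matched to all customers rows instead of just its own

Fix: Add ON c.customer_id = p.id to the JOIN

Corrected query:
SELECT c.id, p.name, c.amount FROM customers p JOIN purchases c ON c.customer_id = p.id

Result:
id | name  | amount
---+-------+-------
1  | Alice | 126.59
2  | Carol | 822.8 
3  | Grace | 780.84
4  | Carol | 312.41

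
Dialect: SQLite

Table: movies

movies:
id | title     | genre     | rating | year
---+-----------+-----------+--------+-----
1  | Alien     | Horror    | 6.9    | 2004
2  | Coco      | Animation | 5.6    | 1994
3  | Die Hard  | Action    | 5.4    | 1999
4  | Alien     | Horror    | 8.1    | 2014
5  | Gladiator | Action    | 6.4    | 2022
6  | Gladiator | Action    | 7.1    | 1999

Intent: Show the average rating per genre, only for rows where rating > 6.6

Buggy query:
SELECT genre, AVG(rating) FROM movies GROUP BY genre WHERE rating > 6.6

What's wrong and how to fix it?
Bug: WHERE cannot follow GROUP BY

Fix: Move the WHERE clause before GROUP BY

Corrected query:
SELECT genre, AVG(rating) FROM movies WHERE rating > 6.6 GROUP BY genre

Result:
genre  | AVG(rating)
-------+------------
Action | 7.1        
Horror | 7.5        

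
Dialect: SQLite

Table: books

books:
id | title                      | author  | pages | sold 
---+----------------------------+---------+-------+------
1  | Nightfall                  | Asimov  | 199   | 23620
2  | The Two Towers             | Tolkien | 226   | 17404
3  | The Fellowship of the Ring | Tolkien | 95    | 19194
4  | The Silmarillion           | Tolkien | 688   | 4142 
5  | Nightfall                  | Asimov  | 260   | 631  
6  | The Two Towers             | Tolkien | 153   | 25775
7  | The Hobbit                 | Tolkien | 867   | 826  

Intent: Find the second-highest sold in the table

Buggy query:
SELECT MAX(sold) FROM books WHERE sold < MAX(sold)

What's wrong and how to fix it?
Bug: MAX(sold) on the right of the comparison is an aggregate-in-WHERE error

Fix: Put the inner MAX in a scalar subquery

Corrected query:
SELECT MAX(sold) FROM books WHERE sold < (SELECT MAX(sold) FROM books)

Result:
MAX(sold)
---------
23620    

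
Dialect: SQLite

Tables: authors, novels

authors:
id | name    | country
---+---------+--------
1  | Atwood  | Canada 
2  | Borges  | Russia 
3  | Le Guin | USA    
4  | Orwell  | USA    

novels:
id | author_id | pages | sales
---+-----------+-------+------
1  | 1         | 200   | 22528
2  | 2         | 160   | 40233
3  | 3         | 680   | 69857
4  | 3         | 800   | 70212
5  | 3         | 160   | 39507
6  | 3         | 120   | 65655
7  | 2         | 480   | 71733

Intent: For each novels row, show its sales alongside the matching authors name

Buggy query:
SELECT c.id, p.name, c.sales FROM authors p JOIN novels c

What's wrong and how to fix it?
Bug: Missing join condition: each novels row is matched to all authors rows instead of just its own

Fix: Specify the join condition linking the foreign key to the parent id

Corrected query:
SELECT c.id, p.name, c.sales FROM authors p JOIN novels c ON c.author_id = p.id

Result:
id | name    | sales
---+---------+------
1  | Atwood  | 22528
2  | Borges  | 40233
3  | Le Guin | 69857
4  | Le Guin | 70212
5  | Le Guin | 39507
6  | Le Guin | 65655
7  | Borges  | 71733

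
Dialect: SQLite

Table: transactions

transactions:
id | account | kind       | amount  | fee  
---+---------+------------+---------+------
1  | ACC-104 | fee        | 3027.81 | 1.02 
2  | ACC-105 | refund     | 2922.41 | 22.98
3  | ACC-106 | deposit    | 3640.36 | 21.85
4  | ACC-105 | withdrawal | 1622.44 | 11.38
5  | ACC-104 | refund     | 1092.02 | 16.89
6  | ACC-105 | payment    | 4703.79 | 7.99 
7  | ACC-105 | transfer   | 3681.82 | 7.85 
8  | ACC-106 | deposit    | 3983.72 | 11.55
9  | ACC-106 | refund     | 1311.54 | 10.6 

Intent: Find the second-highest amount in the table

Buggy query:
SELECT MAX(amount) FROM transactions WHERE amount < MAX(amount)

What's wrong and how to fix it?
Bug: The inner MAX is an aggregate inside WHERE, which is not allowed

Fix: Put the inner MAX in a scalar subquery

Corrected query:
SELECT MAX(amount) FROM transactions WHERE amount < (SELECT MAX(amount) FROM transactions)

Result:
MAX(amount)
-----------
3983.72    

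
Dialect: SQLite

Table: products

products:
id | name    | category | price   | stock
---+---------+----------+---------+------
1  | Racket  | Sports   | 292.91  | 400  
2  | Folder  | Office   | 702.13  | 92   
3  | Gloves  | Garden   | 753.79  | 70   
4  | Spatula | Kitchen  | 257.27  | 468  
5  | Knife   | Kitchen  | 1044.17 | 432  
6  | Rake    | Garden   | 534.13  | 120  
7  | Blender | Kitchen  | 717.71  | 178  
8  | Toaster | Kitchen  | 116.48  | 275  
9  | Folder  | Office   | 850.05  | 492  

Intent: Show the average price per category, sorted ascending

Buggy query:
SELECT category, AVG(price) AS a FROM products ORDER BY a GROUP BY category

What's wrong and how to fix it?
Bug: ORDER BY appears before GROUP BY; SQL clause order requires GROUP BY first

Fix: Move ORDER BY to the end, after GROUP BY

Corrected query:
SELECT category, AVG(price) AS a FROM products GROUP BY category ORDER BY a

Result:
category | a       
---------+---------
Sports   | 292.91  
Kitchen  | 533.9075
Garden   | 643.96  
Office   | 776.09  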